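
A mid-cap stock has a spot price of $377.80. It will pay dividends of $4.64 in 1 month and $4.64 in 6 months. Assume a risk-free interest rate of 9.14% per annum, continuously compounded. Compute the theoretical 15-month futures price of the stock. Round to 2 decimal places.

$413.39

PV(dividends) I = 4.64·e^(−0.0914·1/12) + 4.64·e^(−0.0914·6/12)
I = 4.6048 + 4.4327 = 9.0375
F = (S − I)·e^(rT) = (377.80 − 9.0375) · e^(0.0914·15/12)
= 368.7625 · e^0.114250 = 368.7625 × 1.121032 = $413.39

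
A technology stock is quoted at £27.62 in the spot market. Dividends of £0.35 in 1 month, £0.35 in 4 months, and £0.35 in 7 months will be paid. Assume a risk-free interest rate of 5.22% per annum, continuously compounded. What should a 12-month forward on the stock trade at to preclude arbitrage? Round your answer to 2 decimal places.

£28.01

PV(dividends) I = 0.35·e^(−0.0522·1/12) + 0.35·e^(−0.0522·4/12) + 0.35·e^(−0.0522·7/12)
I = 0.3485 + 0.3440 + 0.3395 = 1.0320
F = (S − I)·e^(rT) = (27.62 − 1.0320) · e^(0.0522·12/12)
= 26.5880 · e^0.052200 = 26.5880 × 1.053586 = £28.01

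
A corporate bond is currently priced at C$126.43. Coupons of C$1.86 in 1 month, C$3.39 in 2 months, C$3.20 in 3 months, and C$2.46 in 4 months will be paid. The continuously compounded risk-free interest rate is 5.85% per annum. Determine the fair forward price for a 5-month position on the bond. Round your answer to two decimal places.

PV(coupons) I = 1.86·e^(−0.0585·1/12) + 3.39·e^(−0.0585·2/12) + 3.20·e^(−0.0585·3/12) + 2.46·e^(−0.0585·4/12)
I = 1.8510 + 3.3571 + 3.1535 + 2.4125 = 10.7741
F = (S − I)·e^(rT) = (126.43 − 10.7741) · e^(0.0585·5/12)
= 115.6559 · e^0.024375 = 115.6559 × 1.024674 = C$118.51

C$118.51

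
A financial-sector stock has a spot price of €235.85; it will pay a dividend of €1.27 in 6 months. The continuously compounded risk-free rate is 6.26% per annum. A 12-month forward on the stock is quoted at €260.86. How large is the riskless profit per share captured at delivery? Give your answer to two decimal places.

€11.08 per share

PV(dividends) I = 1.27·e^(−0.0626·6/12) = 1.2309
Fair forward F* = (S − I)·e^(rT) = (235.85 − 1.2309)·e^0.062600 = 234.6191 × 1.064601 = 249.7757
Market €260.86 > fair 249.7757: forward overpriced → cash-and-carry (borrow at r, buy the stock and collect the dividends, short the forward).
Profit at T = |F_mkt − F*| = |260.86 − 249.7757| = €11.08 per share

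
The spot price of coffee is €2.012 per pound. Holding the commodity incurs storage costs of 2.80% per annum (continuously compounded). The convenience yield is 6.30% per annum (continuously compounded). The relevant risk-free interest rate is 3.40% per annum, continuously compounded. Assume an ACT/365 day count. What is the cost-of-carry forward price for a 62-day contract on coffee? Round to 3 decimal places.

Net carry = r + u − y = 0.0340 + 0.0280 − 0.0630 = -0.0010
F = S·e^((r+u−y)T) = 2.012 · e^(-0.0010 × 62/365) = 2.012 · e^-0.000170
= 2.012 × 0.999830 = €2.012 per pound

€2.012 per pound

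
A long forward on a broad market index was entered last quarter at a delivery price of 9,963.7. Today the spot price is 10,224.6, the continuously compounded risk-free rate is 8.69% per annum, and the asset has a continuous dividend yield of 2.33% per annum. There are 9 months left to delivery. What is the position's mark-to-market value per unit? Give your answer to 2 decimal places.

Current fair forward for the remaining 9 months: F = S·e^((r − q)·T), (r − q) = 0.0869 − 0.0233 = 0.0636
F = 10224.6 · e^(0.0636 × 9/12) = 10224.6 × 1.04885595 = 10724.1325
Value of long forward = (F − K)·e^(−rT) = (10724.1325 − 9963.7) · e^(−0.0869·9/12)
= 760.4325 × 0.93690349 = 712.45

712.45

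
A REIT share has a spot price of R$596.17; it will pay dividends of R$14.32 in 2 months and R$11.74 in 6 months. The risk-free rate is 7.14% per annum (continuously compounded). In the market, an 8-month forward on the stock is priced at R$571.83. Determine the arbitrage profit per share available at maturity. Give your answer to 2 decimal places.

PV(dividends) I = 14.32·e^(−0.0714·2/12) + 11.74·e^(−0.0714·6/12) = 25.4789
Fair forward F* = (S − I)·e^(rT) = (596.17 − 25.4789)·e^0.047600 = 570.6911 × 1.048751 = 598.5129
Market R$571.83 < fair 598.5129: forward underpriced → reverse cash-and-carry (short the stock, invest proceeds at r, pay the dividends, go long the forward).
Profit at T = |F_mkt − F*| = |571.83 − 598.5129| = R$26.68 per share

R$26.68 per share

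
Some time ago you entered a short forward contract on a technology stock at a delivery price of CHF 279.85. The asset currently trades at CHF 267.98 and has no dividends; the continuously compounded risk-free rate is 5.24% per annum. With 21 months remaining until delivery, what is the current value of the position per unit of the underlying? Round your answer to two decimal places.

Current fair forward for the remaining 21 months: F = S·e^(r·T), r = 0.0524
F = 267.98 · e^(0.0524 × 21/12) = 267.98 × 1.096036 = 293.7157
Value of long forward = (F − K)·e^(−rT) = (293.7157 − 279.85) · e^(−0.0524·21/12)
= 13.8657 × 0.912379 = 12.65
Short position value = −(long value) = -CHF 12.65

-CHF 12.65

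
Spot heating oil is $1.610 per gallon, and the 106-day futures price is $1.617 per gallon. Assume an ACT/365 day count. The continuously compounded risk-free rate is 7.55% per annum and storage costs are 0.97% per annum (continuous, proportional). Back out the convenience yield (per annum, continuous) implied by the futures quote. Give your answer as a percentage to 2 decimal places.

7.03%

F = S·e^((r+u−y)T) ⇒ (r+u−y) = ln(F/S)/T
ln(1.617/1.610) = 0.004338; /T ⇒ 0.014937
y = r + u − ln(F/S)/T = 0.0755 + 0.0097 − 0.014937 = 0.070263
y = 7.03%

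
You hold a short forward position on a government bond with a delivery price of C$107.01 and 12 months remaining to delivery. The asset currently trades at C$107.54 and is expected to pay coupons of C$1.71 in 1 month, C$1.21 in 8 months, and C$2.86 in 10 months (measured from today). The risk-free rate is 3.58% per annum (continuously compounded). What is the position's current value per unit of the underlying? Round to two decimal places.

PV(remaining coupons) I = 1.71·e^(−0.0358·1/12) + 1.21·e^(−0.0358·8/12) + 2.86·e^(−0.0358·10/12) = 5.6623
Current forward F = (S − I)·e^(rT) = (107.54 − 5.6623)·e^(0.0358·12/12) = 101.8777 × 1.036449 = 105.5910
Value (long) = (F − K)·e^(−rT) = (105.5910 − 107.01) × 0.964833 = -1.3691
Short position value = −(long value) = C$1.37

C$1.37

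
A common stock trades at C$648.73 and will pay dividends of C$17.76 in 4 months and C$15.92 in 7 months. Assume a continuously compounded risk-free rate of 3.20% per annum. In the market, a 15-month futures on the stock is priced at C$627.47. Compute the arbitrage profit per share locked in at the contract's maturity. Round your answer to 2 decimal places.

PV(dividends) I = 17.76·e^(−0.0320·4/12) + 15.92·e^(−0.0320·7/12) = 33.1971
Fair futures F* = (S − I)·e^(rT) = (648.73 − 33.1971)·e^0.040000 = 615.5329 × 1.040811 = 640.6534
Market C$627.47 < fair 640.6534: forward underpriced → reverse cash-and-carry (short the stock, invest proceeds at r, pay the dividends, go long the forward).
Profit at T = |F_mkt − F*| = |627.47 − 640.6534| = C$13.18 per share

C$13.18 per share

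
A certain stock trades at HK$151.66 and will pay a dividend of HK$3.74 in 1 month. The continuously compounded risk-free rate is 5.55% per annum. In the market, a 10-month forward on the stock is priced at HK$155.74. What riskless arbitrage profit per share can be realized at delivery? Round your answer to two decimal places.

PV(dividends) I = 3.74·e^(−0.0555·1/12) = 3.7227
Fair forward F* = (S − I)·e^(rT) = (151.66 − 3.7227)·e^0.046250 = 147.9373 × 1.047336 = 154.9401
Market HK$155.74 > fair 154.9401: forward overpriced → cash-and-carry (borrow at r, buy the stock and collect the dividends, short the forward).
Profit at T = |F_mkt − F*| = |155.74 − 154.9401| = HK$0.80 per share

HK$0.80 per share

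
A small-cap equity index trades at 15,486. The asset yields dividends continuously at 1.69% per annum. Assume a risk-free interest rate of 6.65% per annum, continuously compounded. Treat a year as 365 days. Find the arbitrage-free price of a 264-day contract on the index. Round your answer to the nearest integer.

F = S·e^((r − q)T) = 15486 · e^((0.0665 − 0.0169) × 264/365)
= 15486 · e^0.035875 = 15486 × 1.036526
F = 16,052

16,052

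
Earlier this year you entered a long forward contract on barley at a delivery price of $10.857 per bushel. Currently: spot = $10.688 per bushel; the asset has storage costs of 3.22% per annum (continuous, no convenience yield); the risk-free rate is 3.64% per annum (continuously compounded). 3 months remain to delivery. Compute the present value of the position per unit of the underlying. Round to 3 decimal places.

Current fair forward for the remaining 3 months: F = S·e^((r + u)·T), (r + u) = 0.0364 + 0.0322 = 0.0686
F = 10.688 · e^(0.0686 × 3/12) = 10.688 × 1.017298 = 10.8729
Value of long forward = (F − K)·e^(−rT) = (10.8729 − 10.857) · e^(−0.0364·3/12)
= 0.0159 × 0.990941 = 0.016

$0.016 per bushel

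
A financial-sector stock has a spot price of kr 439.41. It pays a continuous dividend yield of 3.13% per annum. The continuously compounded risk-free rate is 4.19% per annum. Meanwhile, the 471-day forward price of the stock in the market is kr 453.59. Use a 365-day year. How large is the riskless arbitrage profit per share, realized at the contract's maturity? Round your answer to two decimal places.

Fair forward: F* = S·e^(carry·T), with carry = (r − q) = 0.0419 − 0.0313 = 0.0106
F* = 439.41 · e^(0.0106 × 471/365) = 439.41 · e^0.013678 = 439.41 × 1.013772 = kr 445.4616
Market kr 453.59 > fair kr 445.4616: forward overpriced → cash-and-carry (buy spot, short the forward).
At maturity, profit = |F_mkt − F*| = |453.59 − 445.4616| = kr 8.13 per share

kr 8.13 per share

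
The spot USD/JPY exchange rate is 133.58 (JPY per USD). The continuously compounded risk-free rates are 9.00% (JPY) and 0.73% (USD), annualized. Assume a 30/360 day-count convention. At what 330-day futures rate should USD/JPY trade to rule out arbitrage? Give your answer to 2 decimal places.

144.10

F = S·e^((r_JPY − r_USD)T) = 133.58 · e^((0.0900 − 0.0073) × 330/360)
= 133.58 · e^0.075808 = 133.58 × 1.078755
F = 144.10 JPY per USD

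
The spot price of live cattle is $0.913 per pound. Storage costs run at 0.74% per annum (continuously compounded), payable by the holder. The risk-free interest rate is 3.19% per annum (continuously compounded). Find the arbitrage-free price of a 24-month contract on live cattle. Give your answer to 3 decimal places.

$0.988 per pound

Net carry = r + u − y = 0.0319 + 0.0074 − 0.0000 = 0.0393
F = S·e^((r+u−y)T) = 0.913 · e^(0.0393 × 24/12) = 0.913 · e^0.078600
= 0.913 × 1.081772 = $0.988 per pound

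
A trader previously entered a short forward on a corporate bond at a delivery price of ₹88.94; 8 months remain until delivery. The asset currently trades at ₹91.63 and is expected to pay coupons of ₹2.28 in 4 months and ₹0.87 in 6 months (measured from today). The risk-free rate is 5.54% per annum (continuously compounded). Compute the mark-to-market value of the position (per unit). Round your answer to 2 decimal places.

PV(remaining coupons) I = 2.28·e^(−0.0554·4/12) + 0.87·e^(−0.0554·6/12) = 3.0845
Current forward F = (S − I)·e^(rT) = (91.63 − 3.0845)·e^(0.0554·8/12) = 88.5455 × 1.037624 = 91.8769
Value (long) = (F − K)·e^(−rT) = (91.8769 − 88.94) × 0.963740 = 2.8304
Short position value = −(long value) = -₹2.83

-₹2.83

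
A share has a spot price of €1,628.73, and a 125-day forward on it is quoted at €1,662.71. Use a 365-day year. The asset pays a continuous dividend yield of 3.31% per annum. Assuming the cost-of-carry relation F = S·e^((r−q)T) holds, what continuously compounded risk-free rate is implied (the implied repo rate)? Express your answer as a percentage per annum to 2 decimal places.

9.34%

From F = S·e^((r−q)T): (r − q) = ln(F/S)/T
ln(1662.71/1628.73) = ln(1.020863) = 0.020648
(r − q) = 0.020648 / (125/365) = 0.060292
r = ln(F/S)/T + q = 0.060292 + 0.0331 = 0.093392
r = 9.34%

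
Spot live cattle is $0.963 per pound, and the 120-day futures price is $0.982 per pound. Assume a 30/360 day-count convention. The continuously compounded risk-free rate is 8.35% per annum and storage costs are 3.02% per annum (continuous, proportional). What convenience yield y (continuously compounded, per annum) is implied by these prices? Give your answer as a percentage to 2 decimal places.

F = S·e^((r+u−y)T) ⇒ (r+u−y) = ln(F/S)/T
ln(0.982/0.963) = 0.019538; /T ⇒ 0.058614
y = r + u − ln(F/S)/T = 0.0835 + 0.0302 − 0.058614 = 0.055086
y = 5.51%

5.51%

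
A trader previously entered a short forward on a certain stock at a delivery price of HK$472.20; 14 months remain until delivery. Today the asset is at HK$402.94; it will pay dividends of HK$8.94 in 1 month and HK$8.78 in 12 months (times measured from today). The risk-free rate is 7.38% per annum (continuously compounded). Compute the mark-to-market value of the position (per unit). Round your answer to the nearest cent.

HK$47.35

PV(remaining dividends) I = 8.94·e^(−0.0738·1/12) + 8.78·e^(−0.0738·12/12) = 17.0406
Current forward F = (S − I)·e^(rT) = (402.94 − 17.0406)·e^(0.0738·14/12) = 385.8994 × 1.089915 = 420.5975
Value (long) = (F − K)·e^(−rT) = (420.5975 − 472.20) × 0.917502 = -47.3454
Short position value = −(long value) = HK$47.35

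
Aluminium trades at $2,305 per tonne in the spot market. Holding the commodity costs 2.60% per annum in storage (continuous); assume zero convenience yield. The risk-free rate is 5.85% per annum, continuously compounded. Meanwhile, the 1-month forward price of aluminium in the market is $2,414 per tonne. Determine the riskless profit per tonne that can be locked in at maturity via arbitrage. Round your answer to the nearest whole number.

$93 per tonne

Fair forward: F* = S·e^(carry·T), with carry = (r + u) = 0.0585 + 0.0260 = 0.0845
F* = 2305 · e^(0.0845 × 1/12) = 2305 · e^0.007042 = 2305 × 1.007067 = $2321.2894
Market $2414 > fair $2321.2894: forward overpriced → cash-and-carry (buy spot, short the forward).
At maturity, profit = |F_mkt − F*| = |2414 − 2321.2894| = $93 per tonne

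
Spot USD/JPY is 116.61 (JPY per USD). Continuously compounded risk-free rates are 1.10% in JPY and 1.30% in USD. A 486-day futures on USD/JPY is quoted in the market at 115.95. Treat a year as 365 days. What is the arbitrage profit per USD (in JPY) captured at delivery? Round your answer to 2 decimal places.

0.35 per USD (in JPY)

Fair futures: F* = S·e^(carry·T), with carry = (r_JPY − r_USD) = 0.0110 − 0.0130 = -0.0020
F* = 116.61 · e^(-0.0020 × 486/365) = 116.61 · e^-0.002663 = 116.61 × 0.997341 = 116.2999
Market 115.95 < fair 116.2999: forward underpriced → reverse cash-and-carry (short spot, go long the forward).
At maturity, profit = |F_mkt − F*| = |115.95 − 116.2999| = 0.35 per USD (in JPY)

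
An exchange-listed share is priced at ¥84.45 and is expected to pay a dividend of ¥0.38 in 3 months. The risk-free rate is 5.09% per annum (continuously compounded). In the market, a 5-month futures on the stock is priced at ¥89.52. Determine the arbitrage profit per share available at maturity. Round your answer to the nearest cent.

PV(dividends) I = 0.38·e^(−0.0509·3/12) = 0.3752
Fair futures F* = (S − I)·e^(rT) = (84.45 − 0.3752)·e^0.021208 = 84.0748 × 1.021434 = 85.8769
Market ¥89.52 > fair 85.8769: forward overpriced → cash-and-carry (borrow at r, buy the stock and collect the dividends, short the forward).
Profit at T = |F_mkt − F*| = |89.52 − 85.8769| = ¥3.64 per share

¥3.64 per share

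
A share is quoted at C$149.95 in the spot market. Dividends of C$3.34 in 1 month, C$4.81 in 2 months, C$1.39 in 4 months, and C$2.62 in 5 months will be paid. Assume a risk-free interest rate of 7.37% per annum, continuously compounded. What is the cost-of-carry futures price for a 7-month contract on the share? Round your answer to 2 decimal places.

C$144.04

PV(dividends) I = 3.34·e^(−0.0737·1/12) + 4.81·e^(−0.0737·2/12) + 1.39·e^(−0.0737·4/12) + 2.62·e^(−0.0737·5/12)
I = 3.3195 + 4.7513 + 1.3563 + 2.5408 = 11.9679
F = (S − I)·e^(rT) = (149.95 − 11.9679) · e^(0.0737·7/12)
= 137.9821 · e^0.042992 = 137.9821 × 1.043930 = C$144.04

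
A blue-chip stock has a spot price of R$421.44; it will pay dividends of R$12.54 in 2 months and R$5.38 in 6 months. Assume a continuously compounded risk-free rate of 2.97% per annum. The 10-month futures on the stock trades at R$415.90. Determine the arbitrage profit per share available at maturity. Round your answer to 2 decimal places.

R$2.12 per share

PV(dividends) I = 12.54·e^(−0.0297·2/12) + 5.38·e^(−0.0297·6/12) = 17.7788
Fair futures F* = (S − I)·e^(rT) = (421.44 − 17.7788)·e^0.024750 = 403.6612 × 1.025059 = 413.7765
Market R$415.90 > fair 413.7765: forward overpriced → cash-and-carry (borrow at r, buy the stock and collect the dividends, short the forward).
Profit at T = |F_mkt − F*| = |415.90 − 413.7765| = R$2.12 per share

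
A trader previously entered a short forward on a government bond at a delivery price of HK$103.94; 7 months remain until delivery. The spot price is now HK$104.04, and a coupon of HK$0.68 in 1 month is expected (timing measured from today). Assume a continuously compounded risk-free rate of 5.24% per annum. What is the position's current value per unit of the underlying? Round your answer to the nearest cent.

-HK$2.55

PV(remaining coupons) I = 0.68·e^(−0.0524·1/12) = 0.6770
Current forward F = (S − I)·e^(rT) = (104.04 − 0.6770)·e^(0.0524·7/12) = 103.3630 × 1.031039 = 106.5713
Value (long) = (F − K)·e^(−rT) = (106.5713 − 103.94) × 0.969896 = 2.5521
Short position value = −(long value) = -HK$2.55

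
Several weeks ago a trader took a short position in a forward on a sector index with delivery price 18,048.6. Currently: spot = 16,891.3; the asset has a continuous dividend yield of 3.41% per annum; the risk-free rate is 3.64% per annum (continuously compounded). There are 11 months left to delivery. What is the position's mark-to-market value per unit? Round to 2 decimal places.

1084.84

Current fair forward for the remaining 11 months: F = S·e^((r − q)·T), (r − q) = 0.0364 − 0.0341 = 0.0023
F = 16891.3 · e^(0.0023 × 11/12) = 16891.3 × 1.00211056 = 16926.9501
Value of long forward = (F − K)·e^(−rT) = (16926.9501 − 18048.6) · e^(−0.0364·11/12)
= -1121.6499 × 0.96718386 = -1084.84
Short position value = −(long value) = 1084.84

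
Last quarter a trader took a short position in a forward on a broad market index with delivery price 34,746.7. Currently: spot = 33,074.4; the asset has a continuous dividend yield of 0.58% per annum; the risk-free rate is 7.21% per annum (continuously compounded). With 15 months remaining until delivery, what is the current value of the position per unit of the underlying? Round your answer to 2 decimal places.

Current fair forward for the remaining 15 months: F = S·e^((r − q)·T), (r − q) = 0.0721 − 0.0058 = 0.0663
F = 33074.4 · e^(0.0663 × 15/12) = 33074.4 × 1.08640600 = 35932.2266
Value of long forward = (F − K)·e^(−rT) = (35932.2266 − 34746.7) · e^(−0.0721·15/12)
= 1185.5266 × 0.91381695 = 1083.35
Short position value = −(long value) = -1083.35

-1083.35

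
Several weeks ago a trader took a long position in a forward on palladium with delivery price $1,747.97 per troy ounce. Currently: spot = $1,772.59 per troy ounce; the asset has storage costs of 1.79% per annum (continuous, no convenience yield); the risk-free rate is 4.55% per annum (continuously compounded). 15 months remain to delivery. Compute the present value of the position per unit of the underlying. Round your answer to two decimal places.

$161.37 per troy ounce

Current fair forward for the remaining 15 months: F = S·e^((r + u)·T), (r + u) = 0.0455 + 0.0179 = 0.0634
F = 1772.59 · e^(0.0634 × 15/12) = 1772.59 × 1.08247491 = 1918.7842
Value of long forward = (F − K)·e^(−rT) = (1918.7842 − 1747.97) · e^(−0.0455·15/12)
= 170.8142 × 0.94471215 = 161.37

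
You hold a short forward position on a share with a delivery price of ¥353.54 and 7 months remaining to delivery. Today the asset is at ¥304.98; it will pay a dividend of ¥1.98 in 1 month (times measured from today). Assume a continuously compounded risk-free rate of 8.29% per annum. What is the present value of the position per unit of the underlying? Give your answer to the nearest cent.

PV(remaining dividends) I = 1.98·e^(−0.0829·1/12) = 1.9664
Current forward F = (S − I)·e^(rT) = (304.98 − 1.9664)·e^(0.0829·7/12) = 303.0136 × 1.049547 = 318.0270
Value (long) = (F − K)·e^(−rT) = (318.0270 − 353.54) × 0.952792 = -33.8365
Short position value = −(long value) = ¥33.84

¥33.84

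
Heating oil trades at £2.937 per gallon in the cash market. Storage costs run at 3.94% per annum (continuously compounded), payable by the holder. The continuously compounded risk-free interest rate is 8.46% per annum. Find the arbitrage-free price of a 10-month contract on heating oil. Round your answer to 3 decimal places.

Net carry = r + u − y = 0.0846 + 0.0394 − 0.0000 = 0.1240
F = S·e^((r+u−y)T) = 2.937 · e^(0.1240 × 10/12) = 2.937 · e^0.103333
= 2.937 × 1.108861 = £3.257 per gallon

£3.257 per gallon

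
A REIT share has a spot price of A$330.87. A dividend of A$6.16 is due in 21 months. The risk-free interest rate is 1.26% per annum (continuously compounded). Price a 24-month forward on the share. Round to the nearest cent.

PV(dividends) I = 6.16·e^(−0.0126·21/12)
I = 6.0257
F = (S − I)·e^(rT) = (330.87 − 6.0257) · e^(0.0126·24/12)
= 324.8443 · e^0.025200 = 324.8443 × 1.025520 = A$333.13

A$333.13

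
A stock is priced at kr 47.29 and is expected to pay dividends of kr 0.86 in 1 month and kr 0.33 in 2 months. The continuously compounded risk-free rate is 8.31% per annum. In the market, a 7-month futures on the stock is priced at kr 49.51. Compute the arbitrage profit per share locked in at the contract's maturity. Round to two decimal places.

kr 1.11 per share

PV(dividends) I = 0.86·e^(−0.0831·1/12) + 0.33·e^(−0.0831·2/12) = 1.1795
Fair futures F* = (S − I)·e^(rT) = (47.29 − 1.1795)·e^0.048475 = 46.1105 × 1.049669 = 48.4008
Market kr 49.51 > fair 48.4008: forward overpriced → cash-and-carry (borrow at r, buy the stock and collect the dividends, short the forward).
Profit at T = |F_mkt − F*| = |49.51 − 48.4008| = kr 1.11 per share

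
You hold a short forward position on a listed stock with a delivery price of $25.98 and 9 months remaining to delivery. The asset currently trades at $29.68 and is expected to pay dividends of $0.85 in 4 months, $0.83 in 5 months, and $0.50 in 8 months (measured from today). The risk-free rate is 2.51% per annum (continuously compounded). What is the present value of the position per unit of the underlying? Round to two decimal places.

PV(remaining dividends) I = 0.85·e^(−0.0251·4/12) + 0.83·e^(−0.0251·5/12) + 0.50·e^(−0.0251·8/12) = 2.1560
Current forward F = (S − I)·e^(rT) = (29.68 − 2.1560)·e^(0.0251·9/12) = 27.5240 × 1.019003 = 28.0470
Value (long) = (F − K)·e^(−rT) = (28.0470 − 25.98) × 0.981351 = 2.0285
Short position value = −(long value) = -$2.03

-$2.03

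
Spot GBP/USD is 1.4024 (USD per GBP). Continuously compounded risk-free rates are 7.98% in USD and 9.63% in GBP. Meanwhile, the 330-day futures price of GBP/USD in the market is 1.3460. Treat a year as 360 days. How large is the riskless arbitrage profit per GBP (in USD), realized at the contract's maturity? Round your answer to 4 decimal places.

0.0353 per GBP (in USD)

Fair futures: F* = S·e^(carry·T), with carry = (r_USD − r_GBP) = 0.0798 − 0.0963 = -0.0165
F* = 1.4024 · e^(-0.0165 × 330/360) = 1.4024 · e^-0.015125 = 1.4024 × 0.984989 = 1.3813
Market 1.3460 < fair 1.3813: forward underpriced → reverse cash-and-carry (short spot, go long the forward).
At maturity, profit = |F_mkt − F*| = |1.3460 − 1.3813| = 0.0353 per GBP (in USD)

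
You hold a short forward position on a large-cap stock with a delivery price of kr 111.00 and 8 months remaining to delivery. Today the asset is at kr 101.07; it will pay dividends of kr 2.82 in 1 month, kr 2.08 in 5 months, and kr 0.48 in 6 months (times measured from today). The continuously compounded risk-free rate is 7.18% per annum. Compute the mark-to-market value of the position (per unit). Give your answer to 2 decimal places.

kr 10.03

PV(remaining dividends) I = 2.82·e^(−0.0718·1/12) + 2.08·e^(−0.0718·5/12) + 0.48·e^(−0.0718·6/12) = 5.2849
Current forward F = (S − I)·e^(rT) = (101.07 − 5.2849)·e^(0.0718·8/12) = 95.7851 × 1.049031 = 100.4815
Value (long) = (F − K)·e^(−rT) = (100.4815 − 111.00) × 0.953261 = -10.0269
Short position value = −(long value) = kr 10.03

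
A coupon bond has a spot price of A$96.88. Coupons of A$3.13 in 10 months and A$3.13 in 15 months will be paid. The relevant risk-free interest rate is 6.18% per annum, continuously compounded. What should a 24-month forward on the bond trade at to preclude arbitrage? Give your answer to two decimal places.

A$102.98

PV(coupons) I = 3.13·e^(−0.0618·10/12) + 3.13·e^(−0.0618·15/12)
I = 2.9729 + 2.8973 = 5.8702
F = (S − I)·e^(rT) = (96.88 − 5.8702) · e^(0.0618·24/12)
= 91.0098 · e^0.123600 = 91.0098 × 1.131563 = A$102.98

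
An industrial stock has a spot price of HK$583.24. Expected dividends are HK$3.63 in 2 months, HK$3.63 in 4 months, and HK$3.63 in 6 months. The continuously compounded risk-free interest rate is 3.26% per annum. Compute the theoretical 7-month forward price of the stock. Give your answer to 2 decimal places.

PV(dividends) I = 3.63·e^(−0.0326·2/12) + 3.63·e^(−0.0326·4/12) + 3.63·e^(−0.0326·6/12)
I = 3.6103 + 3.5908 + 3.5713 = 10.7724
F = (S − I)·e^(rT) = (583.24 − 10.7724) · e^(0.0326·7/12)
= 572.4676 · e^0.019017 = 572.4676 × 1.019199 = HK$583.46

HK$583.46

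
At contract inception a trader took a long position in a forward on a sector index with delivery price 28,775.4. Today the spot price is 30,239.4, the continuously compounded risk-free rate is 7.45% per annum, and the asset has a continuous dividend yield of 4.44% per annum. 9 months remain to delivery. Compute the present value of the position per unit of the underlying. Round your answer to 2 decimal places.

2037.34

Current fair forward for the remaining 9 months: F = S·e^((r − q)·T), (r − q) = 0.0745 − 0.0444 = 0.0301
F = 30239.4 · e^(0.0301 × 9/12) = 30239.4 × 1.02283174 = 30929.8181
Value of long forward = (F − K)·e^(−rT) = (30929.8181 − 28775.4) · e^(−0.0745·9/12)
= 2154.4181 × 0.94565734 = 2037.34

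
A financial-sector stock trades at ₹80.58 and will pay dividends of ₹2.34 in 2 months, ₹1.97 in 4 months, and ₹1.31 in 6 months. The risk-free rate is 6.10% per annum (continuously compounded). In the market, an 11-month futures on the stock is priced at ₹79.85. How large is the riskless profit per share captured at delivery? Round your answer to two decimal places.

PV(dividends) I = 2.34·e^(−0.0610·2/12) + 1.97·e^(−0.0610·4/12) + 1.31·e^(−0.0610·6/12) = 5.5173
Fair futures F* = (S − I)·e^(rT) = (80.58 − 5.5173)·e^0.055917 = 75.0627 × 1.057510 = 79.3796
Market ₹79.85 > fair 79.3796: forward overpriced → cash-and-carry (borrow at r, buy the stock and collect the dividends, short the forward).
Profit at T = |F_mkt − F*| = |79.85 − 79.3796| = ₹0.47 per share

₹0.47 per share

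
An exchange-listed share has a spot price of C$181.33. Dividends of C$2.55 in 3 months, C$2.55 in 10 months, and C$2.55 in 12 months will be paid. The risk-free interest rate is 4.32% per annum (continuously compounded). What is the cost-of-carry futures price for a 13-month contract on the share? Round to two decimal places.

C$182.24

PV(dividends) I = 2.55·e^(−0.0432·3/12) + 2.55·e^(−0.0432·10/12) + 2.55·e^(−0.0432·12/12)
I = 2.5226 + 2.4598 + 2.4422 = 7.4246
F = (S − I)·e^(rT) = (181.33 − 7.4246) · e^(0.0432·13/12)
= 173.9054 · e^0.046800 = 173.9054 × 1.047912 = C$182.24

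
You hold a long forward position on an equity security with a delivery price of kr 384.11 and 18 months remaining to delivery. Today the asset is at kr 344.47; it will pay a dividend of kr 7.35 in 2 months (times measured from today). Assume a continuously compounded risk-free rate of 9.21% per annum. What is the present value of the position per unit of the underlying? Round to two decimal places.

PV(remaining dividends) I = 7.35·e^(−0.0921·2/12) = 7.2380
Current forward F = (S − I)·e^(rT) = (344.47 − 7.2380)·e^(0.0921·18/12) = 337.2320 × 1.148148 = 387.1922
Value (long) = (F − K)·e^(−rT) = (387.1922 − 384.11) × 0.870968 = 2.6845
Value = kr 2.68

kr 2.68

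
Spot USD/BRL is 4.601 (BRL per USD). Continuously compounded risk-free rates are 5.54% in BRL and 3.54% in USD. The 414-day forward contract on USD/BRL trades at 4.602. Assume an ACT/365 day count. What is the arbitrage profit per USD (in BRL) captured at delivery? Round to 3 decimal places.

0.105 per USD (in BRL)

Fair forward: F* = S·e^(carry·T), with carry = (r_BRL − r_USD) = 0.0554 − 0.0354 = 0.0200
F* = 4.601 · e^(0.0200 × 414/365) = 4.601 · e^0.022685 = 4.601 × 1.022944 = 4.7066
Market 4.602 < fair 4.7066: forward underpriced → reverse cash-and-carry (short spot, go long the forward).
At maturity, profit = |F_mkt − F*| = |4.602 − 4.7066| = 0.105 per USD (in BRL)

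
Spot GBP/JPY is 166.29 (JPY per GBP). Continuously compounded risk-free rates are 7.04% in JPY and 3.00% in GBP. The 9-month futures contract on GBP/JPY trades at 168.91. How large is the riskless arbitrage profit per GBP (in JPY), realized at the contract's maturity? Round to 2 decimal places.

Fair futures: F* = S·e^(carry·T), with carry = (r_JPY − r_GBP) = 0.0704 − 0.0300 = 0.0404
F* = 166.29 · e^(0.0404 × 9/12) = 166.29 · e^0.030300 = 166.29 × 1.030764 = 171.4057
Market 168.91 < fair 171.4057: forward underpriced → reverse cash-and-carry (short spot, go long the forward).
At maturity, profit = |F_mkt − F*| = |168.91 − 171.4057| = 2.50 per GBP (in JPY)

2.50 per GBP (in JPY)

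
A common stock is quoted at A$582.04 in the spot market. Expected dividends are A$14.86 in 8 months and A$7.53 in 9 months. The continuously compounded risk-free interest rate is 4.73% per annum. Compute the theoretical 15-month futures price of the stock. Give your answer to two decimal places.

A$594.50

PV(dividends) I = 14.86·e^(−0.0473·8/12) + 7.53·e^(−0.0473·9/12)
I = 14.3987 + 7.2676 = 21.6663
F = (S − I)·e^(rT) = (582.04 − 21.6663) · e^(0.0473·15/12)
= 560.3737 · e^0.059125 = 560.3737 × 1.060908 = A$594.50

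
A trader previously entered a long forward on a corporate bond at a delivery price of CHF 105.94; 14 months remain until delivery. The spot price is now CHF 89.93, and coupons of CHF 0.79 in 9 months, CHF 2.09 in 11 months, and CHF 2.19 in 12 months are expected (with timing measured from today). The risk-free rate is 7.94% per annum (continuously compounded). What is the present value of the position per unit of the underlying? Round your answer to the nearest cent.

PV(remaining coupons) I = 0.79·e^(−0.0794·9/12) + 2.09·e^(−0.0794·11/12) + 2.19·e^(−0.0794·12/12) = 4.7105
Current forward F = (S − I)·e^(rT) = (89.93 − 4.7105)·e^(0.0794·14/12) = 85.2195 × 1.097059 = 93.4908
Value (long) = (F − K)·e^(−rT) = (93.4908 − 105.94) × 0.911528 = -11.3478
Value = -CHF 11.35

-CHF 11.35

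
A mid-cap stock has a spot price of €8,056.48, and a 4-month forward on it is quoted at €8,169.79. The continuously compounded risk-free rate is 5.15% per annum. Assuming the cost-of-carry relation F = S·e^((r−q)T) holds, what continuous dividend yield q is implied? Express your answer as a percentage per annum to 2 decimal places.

0.96%

From F = S·e^((r−q)T): (r − q) = ln(F/S)/T
ln(8169.79/8056.48) = ln(1.014064) = 0.013966
(r − q) = 0.013966 / (4/12) = 0.041898
q = r − ln(F/S)/T = 0.0515 − 0.041898 = 0.009602
q = 0.96%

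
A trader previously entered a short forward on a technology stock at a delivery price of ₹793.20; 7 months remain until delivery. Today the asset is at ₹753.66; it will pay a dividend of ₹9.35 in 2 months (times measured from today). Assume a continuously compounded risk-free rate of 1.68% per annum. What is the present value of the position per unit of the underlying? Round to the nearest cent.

₹41.13

PV(remaining dividends) I = 9.35·e^(−0.0168·2/12) = 9.3239
Current forward F = (S − I)·e^(rT) = (753.66 − 9.3239)·e^(0.0168·7/12) = 744.3361 × 1.009848 = 751.6663
Value (long) = (F − K)·e^(−rT) = (751.6663 − 793.20) × 0.990248 = -41.1287
Short position value = −(long value) = ₹41.13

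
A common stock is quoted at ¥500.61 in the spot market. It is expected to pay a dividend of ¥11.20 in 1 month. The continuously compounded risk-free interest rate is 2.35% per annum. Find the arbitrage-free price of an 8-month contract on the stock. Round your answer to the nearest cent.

PV(dividends) I = 11.20·e^(−0.0235·1/12)
I = 11.1781
F = (S − I)·e^(rT) = (500.61 − 11.1781) · e^(0.0235·8/12)
= 489.4319 · e^0.015667 = 489.4319 × 1.015790 = ¥497.16

¥497.16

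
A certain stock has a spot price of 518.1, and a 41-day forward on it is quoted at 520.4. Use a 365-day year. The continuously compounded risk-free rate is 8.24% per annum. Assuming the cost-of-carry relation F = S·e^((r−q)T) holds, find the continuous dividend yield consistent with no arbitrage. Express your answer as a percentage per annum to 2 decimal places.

From F = S·e^((r−q)T): (r − q) = ln(F/S)/T
ln(520.4/518.1) = ln(1.004439) = 0.004429
(r − q) = 0.004429 / (41/365) = 0.039429
q = r − ln(F/S)/T = 0.0824 − 0.039429 = 0.042971
q = 4.30%

4.30%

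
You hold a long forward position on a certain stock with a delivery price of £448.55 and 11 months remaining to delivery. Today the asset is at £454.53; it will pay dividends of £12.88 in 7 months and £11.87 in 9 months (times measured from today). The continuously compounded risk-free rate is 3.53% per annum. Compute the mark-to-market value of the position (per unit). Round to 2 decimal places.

PV(remaining dividends) I = 12.88·e^(−0.0353·7/12) + 11.87·e^(−0.0353·9/12) = 24.1774
Current forward F = (S − I)·e^(rT) = (454.53 − 24.1774)·e^(0.0353·11/12) = 430.3526 × 1.032888 = 444.5060
Value (long) = (F − K)·e^(−rT) = (444.5060 − 448.55) × 0.968160 = -3.9152
Value = -£3.92

-£3.92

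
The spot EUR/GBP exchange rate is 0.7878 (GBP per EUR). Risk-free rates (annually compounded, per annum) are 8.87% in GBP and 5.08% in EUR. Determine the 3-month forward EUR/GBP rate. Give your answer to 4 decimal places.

0.7948

By covered interest parity, F = S · (1+r_GBP)^T / (1+r_EUR)^T
= 0.7878 × 1.021473 / 1.012465 = 0.7878 × 1.008897
F = 0.7948 GBP per EUR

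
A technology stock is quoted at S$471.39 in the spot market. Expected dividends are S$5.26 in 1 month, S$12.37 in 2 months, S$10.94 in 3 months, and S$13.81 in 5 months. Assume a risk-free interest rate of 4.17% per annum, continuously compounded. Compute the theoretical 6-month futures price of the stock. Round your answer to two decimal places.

PV(dividends) I = 5.26·e^(−0.0417·1/12) + 12.37·e^(−0.0417·2/12) + 10.94·e^(−0.0417·3/12) + 13.81·e^(−0.0417·5/12)
I = 5.2418 + 12.2843 + 10.8265 + 13.5721 = 41.9247
F = (S − I)·e^(rT) = (471.39 − 41.9247) · e^(0.0417·6/12)
= 429.4653 · e^0.020850 = 429.4653 × 1.021069 = S$438.51

S$438.51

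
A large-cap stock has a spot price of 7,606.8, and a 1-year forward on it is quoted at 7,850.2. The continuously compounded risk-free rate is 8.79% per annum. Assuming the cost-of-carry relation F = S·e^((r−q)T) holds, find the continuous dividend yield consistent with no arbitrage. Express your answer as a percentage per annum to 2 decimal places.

5.64%

From F = S·e^((r−q)T): (r − q) = ln(F/S)/T
ln(7850.2/7606.8) = ln(1.031998) = 0.031497
(r − q) = 0.031497 / (1) = 0.031497
q = r − ln(F/S)/T = 0.0879 − 0.031497 = 0.056403
q = 5.64%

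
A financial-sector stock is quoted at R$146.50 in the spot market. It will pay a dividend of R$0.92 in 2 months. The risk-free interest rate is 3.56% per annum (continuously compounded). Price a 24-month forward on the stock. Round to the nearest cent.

PV(dividends) I = 0.92·e^(−0.0356·2/12)
I = 0.9146
F = (S − I)·e^(rT) = (146.50 − 0.9146) · e^(0.0356·24/12)
= 145.5854 · e^0.071200 = 145.5854 × 1.073796 = R$156.33

R$156.33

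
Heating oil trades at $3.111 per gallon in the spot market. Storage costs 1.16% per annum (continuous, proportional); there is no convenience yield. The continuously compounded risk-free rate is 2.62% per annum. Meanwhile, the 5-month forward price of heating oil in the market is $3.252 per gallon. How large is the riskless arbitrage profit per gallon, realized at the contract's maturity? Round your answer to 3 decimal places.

Fair forward: F* = S·e^(carry·T), with carry = (r + u) = 0.0262 + 0.0116 = 0.0378
F* = 3.111 · e^(0.0378 × 5/12) = 3.111 · e^0.015750 = 3.111 × 1.015875 = $3.1604
Market $3.252 > fair $3.1604: forward overpriced → cash-and-carry (buy spot, short the forward).
At maturity, profit = |F_mkt − F*| = |3.252 − 3.1604| = $0.092 per gallon

$0.092 per gallon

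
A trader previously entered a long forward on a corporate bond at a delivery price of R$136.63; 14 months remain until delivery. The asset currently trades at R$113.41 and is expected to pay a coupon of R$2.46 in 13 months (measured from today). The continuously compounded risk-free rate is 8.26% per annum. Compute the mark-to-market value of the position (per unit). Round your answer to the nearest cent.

-R$12.92

PV(remaining coupons) I = 2.46·e^(−0.0826·13/12) = 2.2494
Current forward F = (S − I)·e^(rT) = (113.41 − 2.2494)·e^(0.0826·14/12) = 111.1606 × 1.101163 = 122.4059
Value (long) = (F − K)·e^(−rT) = (122.4059 − 136.63) × 0.908131 = -12.9173
Value = -R$12.92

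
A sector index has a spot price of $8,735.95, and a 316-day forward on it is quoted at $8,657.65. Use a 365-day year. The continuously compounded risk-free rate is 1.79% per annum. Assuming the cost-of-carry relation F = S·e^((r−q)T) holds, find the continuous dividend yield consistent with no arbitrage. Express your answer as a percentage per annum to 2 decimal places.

From F = S·e^((r−q)T): (r − q) = ln(F/S)/T
ln(8657.65/8735.95) = ln(0.991037) = -0.009003
(r − q) = -0.009003 / (316/365) = -0.010399
q = r − ln(F/S)/T = 0.0179 + 0.010399 = 0.028299
q = 2.83%

2.83%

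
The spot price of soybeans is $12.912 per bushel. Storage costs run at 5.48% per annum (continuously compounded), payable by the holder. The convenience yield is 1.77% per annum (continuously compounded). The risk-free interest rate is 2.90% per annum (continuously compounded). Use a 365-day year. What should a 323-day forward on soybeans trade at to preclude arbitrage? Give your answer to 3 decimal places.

Net carry = r + u − y = 0.0290 + 0.0548 − 0.0177 = 0.0661
F = S·e^((r+u−y)T) = 12.912 · e^(0.0661 × 323/365) = 12.912 · e^0.058494
= 12.912 × 1.060239 = $13.690 per bushel

$13.690 per bushel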